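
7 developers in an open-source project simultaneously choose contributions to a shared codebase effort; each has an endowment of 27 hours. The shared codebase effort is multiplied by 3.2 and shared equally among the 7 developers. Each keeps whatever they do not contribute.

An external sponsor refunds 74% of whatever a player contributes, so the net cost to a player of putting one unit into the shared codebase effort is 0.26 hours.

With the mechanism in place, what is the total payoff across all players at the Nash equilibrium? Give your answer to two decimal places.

744.66 hours

Under the mechanism each unit contributed yields (3.2/7) / 0.26 = 1.7582 back to its contributor per unit of net cost, which exceeds 1, making full contribution the dominant choice for everyone.
At the Nash equilibrium everyone contributes 27. Group total payoff = 7 × (27 × 0.74 + 3.2 × 27) = 744.66.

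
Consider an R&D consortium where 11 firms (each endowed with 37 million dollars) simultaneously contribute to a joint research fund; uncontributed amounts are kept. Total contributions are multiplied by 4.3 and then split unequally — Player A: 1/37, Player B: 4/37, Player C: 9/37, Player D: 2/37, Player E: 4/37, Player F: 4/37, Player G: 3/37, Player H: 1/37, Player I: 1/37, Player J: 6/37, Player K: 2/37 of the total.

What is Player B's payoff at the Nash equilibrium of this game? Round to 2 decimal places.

Each unit j contributes comes back to j as 4.3 × (j's share), so j prefers to contribute only if that share exceeds 1/4.3 = 0.2326; otherwise keeping the unit dominates.
Player C alone (share 9/37) is above the threshold, contributing 37; the remaining 10 contribute 0. Total contributed: 37.
Player B keeps 37 and receives 4.3 × 37 × 4/37 = 17.20 from the joint research fund, for a payoff of 54.20.

54.20 million dollars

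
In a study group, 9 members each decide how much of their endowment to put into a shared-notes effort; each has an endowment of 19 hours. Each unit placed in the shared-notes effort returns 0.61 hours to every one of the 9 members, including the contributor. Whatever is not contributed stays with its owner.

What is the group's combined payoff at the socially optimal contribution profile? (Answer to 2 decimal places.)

Each contributed unit returns 5.490 to the group as a whole (0.61 to each of 9 players), which exceeds 1, so the social optimum is full contribution: group total = 5.490 × 171 = 938.79.

938.79 hours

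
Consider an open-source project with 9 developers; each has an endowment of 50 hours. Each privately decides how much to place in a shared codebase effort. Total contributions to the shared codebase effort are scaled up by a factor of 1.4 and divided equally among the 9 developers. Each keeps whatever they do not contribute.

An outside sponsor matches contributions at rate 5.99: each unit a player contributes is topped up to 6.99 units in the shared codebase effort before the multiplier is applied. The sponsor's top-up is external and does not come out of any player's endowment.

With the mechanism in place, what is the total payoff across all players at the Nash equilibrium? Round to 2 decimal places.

The effective private return per unit is now 1.4 × 6.99 / 9 = 1.0873 > 1, so every player's dominant strategy flips to full contribution.
So the Nash equilibrium is full contribution by all 9; the group earns 1.4 × 6.99 × 450 = 4403.70.

4403.70 hours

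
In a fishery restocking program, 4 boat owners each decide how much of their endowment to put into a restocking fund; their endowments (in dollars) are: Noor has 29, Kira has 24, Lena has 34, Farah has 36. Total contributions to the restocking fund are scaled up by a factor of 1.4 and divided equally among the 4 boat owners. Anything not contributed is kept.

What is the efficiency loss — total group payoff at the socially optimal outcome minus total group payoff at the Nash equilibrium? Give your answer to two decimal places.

49.20 dollars

The private return per contributed unit is 1.4/4 = 0.3500 < 1 for every player regardless of endowment, so the Nash equilibrium is zero contribution and the group total is Σ E_j = 29 + 24 + 34 + 36 = 123.
Each contributed unit returns 1.400 to the group, so the social optimum is full contribution by everyone: group total = 1.400 × 123 = 172.20.
Efficiency loss = (1.400 − 1) × 123 = 49.20.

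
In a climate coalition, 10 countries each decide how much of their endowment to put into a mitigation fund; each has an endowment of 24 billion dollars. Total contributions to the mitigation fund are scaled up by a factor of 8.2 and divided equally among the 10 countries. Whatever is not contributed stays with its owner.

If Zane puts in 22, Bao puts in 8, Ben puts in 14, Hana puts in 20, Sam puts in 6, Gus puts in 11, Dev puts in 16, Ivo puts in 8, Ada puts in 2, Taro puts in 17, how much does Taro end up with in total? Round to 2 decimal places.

Total contributed: 22 + 8 + 14 + 20 + 6 + 11 + 16 + 8 + 2 + 17 = 124.
Each receives 8.2 × 124 / 10 = 101.68 from the mitigation fund.
Taro keeps 24 − 17 = 7, so Taro's payoff is 7 + 101.68 = 108.68.

108.68 billion dollars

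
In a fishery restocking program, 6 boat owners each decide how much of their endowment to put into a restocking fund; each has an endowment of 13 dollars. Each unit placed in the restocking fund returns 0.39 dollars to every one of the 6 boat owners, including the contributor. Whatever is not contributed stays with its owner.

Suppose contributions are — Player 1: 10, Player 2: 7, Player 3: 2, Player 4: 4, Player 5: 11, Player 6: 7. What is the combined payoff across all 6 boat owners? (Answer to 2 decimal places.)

Total contributed: 10 + 7 + 2 + 4 + 11 + 7 = 41; total kept: 6 × 13 − 41 = 37.
The restocking fund pays out 0.39 × 6 × 41 = 95.94 in aggregate.
Group total = 37 + 95.94 = 132.94.

132.94 dollars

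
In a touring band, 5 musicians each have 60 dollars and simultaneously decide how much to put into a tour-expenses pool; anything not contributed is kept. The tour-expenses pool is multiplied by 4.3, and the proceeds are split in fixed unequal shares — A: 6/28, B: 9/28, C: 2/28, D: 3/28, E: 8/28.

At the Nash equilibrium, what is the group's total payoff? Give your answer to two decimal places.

696.00 dollars

Each unit j contributes comes back to j as 4.3 × (j's share), so j prefers to contribute only if that share exceeds 1/4.3 = 0.2326; otherwise keeping the unit dominates.
The shares above 0.2326 belong to B and E, contributing 60 each; the remaining 3 contribute 0. Total contributed: 120.
The tour-expenses pool pays out 4.3 × 120 = 516.00 in total (split across the unequal shares, but the aggregate is all that matters for the group sum).
The 3 free-riders keep 60 each, adding 180. Group total = 180 + 516.00 = 696.00.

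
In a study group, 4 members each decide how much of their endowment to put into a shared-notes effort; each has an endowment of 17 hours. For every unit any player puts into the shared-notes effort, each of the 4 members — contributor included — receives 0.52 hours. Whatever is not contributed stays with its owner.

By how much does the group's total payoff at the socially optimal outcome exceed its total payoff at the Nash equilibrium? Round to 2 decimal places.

73.44 hours

The private return per contributed unit is 0.52 < 1, so contributing 0 is dominant for every player. At the Nash equilibrium everyone keeps their 17, and the group total is 4 × 17 = 68.
Each contributed unit returns 2.080 to the group as a whole (0.52 to each of 4 players), which exceeds 1, so the social optimum is full contribution: group total = 2.080 × 68 = 141.44.
Efficiency loss = 141.44 − 68 = 73.44.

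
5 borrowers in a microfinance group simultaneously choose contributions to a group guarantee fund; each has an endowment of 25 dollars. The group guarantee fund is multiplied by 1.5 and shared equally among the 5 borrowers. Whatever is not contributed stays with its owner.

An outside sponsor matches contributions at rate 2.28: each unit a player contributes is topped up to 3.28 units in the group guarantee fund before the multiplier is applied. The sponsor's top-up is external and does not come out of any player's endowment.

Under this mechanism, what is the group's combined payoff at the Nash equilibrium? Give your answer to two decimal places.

Even with the mechanism, each unit contributed returns only 1.5 × 3.28 / 5 = 0.9840 per unit of net cost, so contributing nothing is still dominant.
At the Nash equilibrium no one contributes; group total payoff = 5 × 25 = 125.

125.00 dollars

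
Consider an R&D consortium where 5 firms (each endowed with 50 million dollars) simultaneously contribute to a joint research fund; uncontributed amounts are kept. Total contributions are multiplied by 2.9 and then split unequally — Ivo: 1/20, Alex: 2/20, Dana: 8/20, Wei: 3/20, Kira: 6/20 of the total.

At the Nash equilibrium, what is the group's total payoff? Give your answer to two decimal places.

345.00 million dollars

A player with share s gets back 2.9·s per unit contributed, so full contribution is dominant for anyone with s > 1/2.9 = 0.3448 and zero contribution is dominant for anyone below.
Dana alone (share 8/20) is above the threshold, contributing 50; the remaining 4 contribute 0. Total contributed: 50.
The joint research fund pays out 2.9 × 50 = 145.00 in total (split across the unequal shares, but the aggregate is all that matters for the group sum).
The 4 free-riders keep 50 each, adding 200. Group total = 200 + 145.00 = 345.00.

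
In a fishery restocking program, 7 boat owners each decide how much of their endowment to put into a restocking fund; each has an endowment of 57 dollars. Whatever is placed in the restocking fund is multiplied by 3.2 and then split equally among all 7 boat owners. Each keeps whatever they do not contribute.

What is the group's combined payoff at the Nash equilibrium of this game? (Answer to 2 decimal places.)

Each contributed unit returns 3.2/7 = 0.4571 to its contributor — below 1 — so contributing 0 is dominant for every player. At the Nash equilibrium everyone keeps their 57, and the group total is 7 × 57 = 399.

399.00 dollars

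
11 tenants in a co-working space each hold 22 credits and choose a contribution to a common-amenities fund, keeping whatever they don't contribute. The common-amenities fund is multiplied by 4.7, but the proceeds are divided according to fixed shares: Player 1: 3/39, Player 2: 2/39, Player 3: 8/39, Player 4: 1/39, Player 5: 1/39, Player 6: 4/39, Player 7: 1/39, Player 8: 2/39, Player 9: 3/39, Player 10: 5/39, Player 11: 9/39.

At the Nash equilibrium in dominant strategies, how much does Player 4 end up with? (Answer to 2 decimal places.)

24.65 credits

For player j, contributing a unit is worthwhile iff 4.7 × (j's share) ≥ 1, i.e. iff j's share is at least 0.2128.
Only Player 11 (9/39) clears that bar, contributing 22; the remaining 10 contribute 0. Total contributed: 22.
Player 4 keeps 22 and receives 4.7 × 22 × 1/39 = 2.65 from the common-amenities fund, for a payoff of 24.65.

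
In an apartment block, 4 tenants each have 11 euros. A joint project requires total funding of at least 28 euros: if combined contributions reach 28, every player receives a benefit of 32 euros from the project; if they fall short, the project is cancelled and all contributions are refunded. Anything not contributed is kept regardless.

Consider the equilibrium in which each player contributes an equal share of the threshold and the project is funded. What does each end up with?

36 euros

Equal share of the threshold: 28/4 = 7.
At this profile no one gains by cutting their contribution: any cut drops the total below 28, the project is cancelled, contributions are refunded, and the deviator ends with 11, which is less than 11 − 7 + 32 = 36. Contributing more than 7 just wastes the excess. So contributing exactly 7 is a best response.
Each player's payoff: 11 − 7 + 32 = 36.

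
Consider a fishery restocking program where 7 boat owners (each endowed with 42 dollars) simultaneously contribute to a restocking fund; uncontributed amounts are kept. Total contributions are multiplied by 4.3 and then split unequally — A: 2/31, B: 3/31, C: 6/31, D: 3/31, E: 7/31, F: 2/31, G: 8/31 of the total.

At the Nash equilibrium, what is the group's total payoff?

For player j, contributing a unit is worthwhile iff 4.3 × (j's share) ≥ 1, i.e. iff j's share is at least 0.2326.
The only share above 0.2326 is G's 8/31, contributing 42; the remaining 6 contribute 0. Total contributed: 42.
The restocking fund pays out 4.3 × 42 = 180.60 in total (split across the unequal shares, but the aggregate is all that matters for the group sum).
The 6 free-riders keep 42 each, adding 252. Group total = 252 + 180.60 = 432.60.

432.60 dollars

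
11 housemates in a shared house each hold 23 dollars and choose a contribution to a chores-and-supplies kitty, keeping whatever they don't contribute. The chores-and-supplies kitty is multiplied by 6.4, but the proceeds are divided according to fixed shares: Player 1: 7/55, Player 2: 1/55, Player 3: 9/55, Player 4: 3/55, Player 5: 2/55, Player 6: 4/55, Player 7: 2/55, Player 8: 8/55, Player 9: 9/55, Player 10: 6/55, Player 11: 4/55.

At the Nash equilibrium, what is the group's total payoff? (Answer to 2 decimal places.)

A player with share s gets back 6.4·s per unit contributed, so full contribution is dominant for anyone with s > 1/6.4 = 0.1563 and zero contribution is dominant for anyone below.
The shares above 0.1563 belong to Player 3 and Player 9, contributing 23 each; the remaining 9 contribute 0. Total contributed: 46.
The chores-and-supplies kitty pays out 6.4 × 46 = 294.40 in total (split across the unequal shares, but the aggregate is all that matters for the group sum).
The 9 free-riders keep 23 each, adding 207. Group total = 207 + 294.40 = 501.40.

501.40 dollars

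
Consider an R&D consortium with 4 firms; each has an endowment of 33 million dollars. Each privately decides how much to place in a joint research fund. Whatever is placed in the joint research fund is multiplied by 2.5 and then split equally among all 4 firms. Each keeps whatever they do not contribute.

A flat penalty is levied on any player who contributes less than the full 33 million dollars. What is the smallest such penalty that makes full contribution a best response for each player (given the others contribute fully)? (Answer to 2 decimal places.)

12.38 million dollars

Given the others contribute fully, the best deviation is to contribute 0 (any partial contribution still incurs the fine and gives up units whose private return 0.6250 is below 1).
Deviating from 33 to 0 saves 33 million dollars but forfeits the deviator's share of the drop in the joint research fund: 2.5/4 × 33 = 20.62.
So the deviation gain is 33 − 20.62 = 12.38, and the fine must be at least 12.38 million dollars to wipe it out.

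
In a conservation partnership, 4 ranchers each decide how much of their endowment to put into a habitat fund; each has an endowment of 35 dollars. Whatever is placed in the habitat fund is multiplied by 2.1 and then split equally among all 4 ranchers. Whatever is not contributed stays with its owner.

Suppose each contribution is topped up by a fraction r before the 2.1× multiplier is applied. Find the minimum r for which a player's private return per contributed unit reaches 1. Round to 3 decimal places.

0.905

With matching at rate r, one contributed unit becomes (1 + r) in the habitat fund and returns 2.1 × (1 + r) / 4 to the contributor.
Setting this equal to 1: 1 + r = 4/2.1 = 1.9048.
So the minimum matching rate is r = 1.9048 − 1 = 0.905.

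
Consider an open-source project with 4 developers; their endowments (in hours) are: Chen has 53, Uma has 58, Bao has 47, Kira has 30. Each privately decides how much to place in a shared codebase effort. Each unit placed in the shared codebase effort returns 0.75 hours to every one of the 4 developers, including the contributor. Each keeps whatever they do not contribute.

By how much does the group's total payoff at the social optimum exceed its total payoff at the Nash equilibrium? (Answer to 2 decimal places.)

The private return per contributed unit is 0.75 < 1 for everyone, so the Nash equilibrium is zero contribution and the group total is Σ E_j = 53 + 58 + 47 + 30 = 188.
Each contributed unit returns 3.000 to the group, so the social optimum is full contribution by everyone: group total = 3.000 × 188 = 564.00.
Efficiency loss = (3.000 − 1) × 188 = 376.00.

376.00 hours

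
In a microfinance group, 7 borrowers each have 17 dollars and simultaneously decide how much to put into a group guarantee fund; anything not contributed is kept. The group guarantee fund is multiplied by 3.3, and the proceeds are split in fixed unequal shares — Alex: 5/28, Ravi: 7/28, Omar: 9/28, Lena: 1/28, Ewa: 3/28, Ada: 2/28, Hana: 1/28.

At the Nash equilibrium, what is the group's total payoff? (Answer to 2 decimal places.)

A player with share s gets back 3.3·s per unit contributed, so full contribution is dominant for anyone with s > 1/3.3 = 0.3030 and zero contribution is dominant for anyone below.
Only Omar (9/28) clears that bar, contributing 17; the remaining 6 contribute 0. Total contributed: 17.
The group guarantee fund pays out 3.3 × 17 = 56.10 in total (split across the unequal shares, but the aggregate is all that matters for the group sum).
The 6 free-riders keep 17 each, adding 102. Group total = 102 + 56.10 = 158.10.

158.10 dollars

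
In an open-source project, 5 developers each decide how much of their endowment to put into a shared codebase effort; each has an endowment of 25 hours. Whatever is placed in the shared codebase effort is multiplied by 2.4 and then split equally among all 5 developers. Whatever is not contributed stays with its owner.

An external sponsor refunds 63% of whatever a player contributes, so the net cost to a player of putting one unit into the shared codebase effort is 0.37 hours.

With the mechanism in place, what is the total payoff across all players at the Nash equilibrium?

The effective private return per unit is now (2.4/5) / 0.37 = 1.2973 > 1, so every player's dominant strategy flips to full contribution.
At the Nash equilibrium everyone contributes 25. Group total payoff = 5 × (25 × 0.63 + 2.4 × 25) = 378.75.

378.75 hours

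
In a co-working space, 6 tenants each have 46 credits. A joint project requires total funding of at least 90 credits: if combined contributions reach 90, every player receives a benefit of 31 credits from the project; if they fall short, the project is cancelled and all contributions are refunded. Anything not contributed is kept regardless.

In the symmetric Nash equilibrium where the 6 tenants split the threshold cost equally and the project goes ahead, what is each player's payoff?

Equal share of the threshold: 90/6 = 15.
At this profile no one gains by cutting their contribution: any cut drops the total below 90, the project is cancelled, contributions are refunded, and the deviator ends with 46, which is less than 46 − 15 + 31 = 62. Contributing more than 15 just wastes the excess. So contributing exactly 15 is a best response.
Each player's payoff: 46 − 15 + 31 = 62.

62 credits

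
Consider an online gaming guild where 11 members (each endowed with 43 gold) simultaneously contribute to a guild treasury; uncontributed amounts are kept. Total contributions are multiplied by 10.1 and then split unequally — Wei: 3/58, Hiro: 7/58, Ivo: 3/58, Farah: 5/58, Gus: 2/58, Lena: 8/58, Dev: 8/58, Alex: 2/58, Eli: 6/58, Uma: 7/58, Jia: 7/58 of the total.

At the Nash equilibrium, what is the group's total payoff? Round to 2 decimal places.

2820.80 gold

Each unit j contributes comes back to j as 10.1 × (j's share), so j prefers to contribute only if that share exceeds 1/10.1 = 0.0990; otherwise keeping the unit dominates.
Hiro, Lena, Dev, Eli, Uma and Jia clear that bar, contributing 43 each; the remaining 5 contribute 0. Total contributed: 258.
The guild treasury pays out 10.1 × 258 = 2605.80 in total (split across the unequal shares, but the aggregate is all that matters for the group sum).
The 5 free-riders keep 43 each, adding 215. Group total = 215 + 2605.80 = 2820.80.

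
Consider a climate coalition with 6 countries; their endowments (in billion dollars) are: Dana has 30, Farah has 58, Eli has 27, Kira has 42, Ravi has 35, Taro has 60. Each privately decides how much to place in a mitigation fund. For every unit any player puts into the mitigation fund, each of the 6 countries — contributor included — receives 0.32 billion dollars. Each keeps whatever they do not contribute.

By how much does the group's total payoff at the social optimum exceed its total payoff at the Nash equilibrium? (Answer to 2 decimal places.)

The private return per contributed unit is 0.32 < 1 for everyone, so the Nash equilibrium is zero contribution and the group total is Σ E_j = 30 + 58 + 27 + 42 + 35 + 60 = 252.
Each contributed unit returns 1.920 to the group, so the social optimum is full contribution by everyone: group total = 1.920 × 252 = 483.84.
Efficiency loss = (1.920 − 1) × 252 = 231.84.

231.84 billion dollars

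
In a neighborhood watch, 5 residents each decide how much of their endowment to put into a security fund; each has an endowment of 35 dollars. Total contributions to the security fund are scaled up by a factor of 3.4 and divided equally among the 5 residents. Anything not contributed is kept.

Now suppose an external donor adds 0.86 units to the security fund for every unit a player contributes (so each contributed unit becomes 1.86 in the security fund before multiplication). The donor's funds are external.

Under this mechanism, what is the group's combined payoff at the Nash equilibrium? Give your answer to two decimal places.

With the mechanism, a contributed unit returns 3.4 × 1.86 / 5 = 1.2648 per unit of net cost to the contributor — now above 1 — so contributing fully is weakly dominant for every player.
At the Nash equilibrium everyone contributes 35. Group total payoff = 3.4 × 1.86 × 175 = 1106.70.

1106.70 dollars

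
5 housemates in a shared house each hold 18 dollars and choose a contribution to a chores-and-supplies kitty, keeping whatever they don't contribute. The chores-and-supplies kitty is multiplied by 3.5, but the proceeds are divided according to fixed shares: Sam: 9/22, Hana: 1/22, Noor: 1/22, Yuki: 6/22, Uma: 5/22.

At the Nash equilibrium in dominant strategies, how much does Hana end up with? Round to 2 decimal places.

20.86 dollars

Each unit j contributes comes back to j as 3.5 × (j's share), so j prefers to contribute only if that share exceeds 1/3.5 = 0.2857; otherwise keeping the unit dominates.
Sam alone (share 9/22) is above the threshold, contributing 18; the remaining 4 contribute 0. Total contributed: 18.
Hana keeps 18 and receives 3.5 × 18 × 1/22 = 2.86 from the chores-and-supplies kitty, for a payoff of 20.86.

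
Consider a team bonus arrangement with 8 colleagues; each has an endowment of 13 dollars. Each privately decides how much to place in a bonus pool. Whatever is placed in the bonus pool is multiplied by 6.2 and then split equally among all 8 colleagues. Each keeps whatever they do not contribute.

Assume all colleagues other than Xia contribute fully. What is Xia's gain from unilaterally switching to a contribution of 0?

2.93 dollars

Switching from a contribution of 13 to 0 lets Xia keep an extra 13 dollars, but lowers the bonus pool by 13, which costs Xia their own share of that drop: 6.2/8 × 13 = 10.07.
Net gain = 13 − 10.07 = 2.93. The private return per contributed unit (0.7750) is below 1, so free-riding is indeed the best response regardless of what the others do.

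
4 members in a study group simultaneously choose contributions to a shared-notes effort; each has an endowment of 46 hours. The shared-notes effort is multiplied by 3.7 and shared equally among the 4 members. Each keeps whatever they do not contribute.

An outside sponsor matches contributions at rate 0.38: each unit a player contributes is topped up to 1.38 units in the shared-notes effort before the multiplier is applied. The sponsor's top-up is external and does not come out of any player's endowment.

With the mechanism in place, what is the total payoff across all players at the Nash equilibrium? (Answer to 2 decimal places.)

939.50 hours

Under the mechanism each unit contributed yields 3.7 × 1.38 / 4 = 1.2765 back to its contributor per unit of net cost, which exceeds 1, making full contribution the dominant choice for everyone.
At the Nash equilibrium everyone contributes 46. Group total payoff = 3.7 × 1.38 × 184 = 939.50.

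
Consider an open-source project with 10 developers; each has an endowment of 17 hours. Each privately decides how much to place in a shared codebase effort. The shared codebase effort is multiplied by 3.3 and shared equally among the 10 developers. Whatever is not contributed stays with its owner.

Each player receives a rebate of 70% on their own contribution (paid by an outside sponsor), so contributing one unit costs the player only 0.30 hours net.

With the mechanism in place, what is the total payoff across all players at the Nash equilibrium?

680.00 hours

With the mechanism, a contributed unit returns (3.3/10) / 0.30 = 1.1000 per unit of net cost to the contributor — now above 1 — so contributing fully is weakly dominant for every player.
At the Nash equilibrium everyone contributes 17. Group total payoff = 10 × (17 × 0.70 + 3.3 × 17) = 680.00.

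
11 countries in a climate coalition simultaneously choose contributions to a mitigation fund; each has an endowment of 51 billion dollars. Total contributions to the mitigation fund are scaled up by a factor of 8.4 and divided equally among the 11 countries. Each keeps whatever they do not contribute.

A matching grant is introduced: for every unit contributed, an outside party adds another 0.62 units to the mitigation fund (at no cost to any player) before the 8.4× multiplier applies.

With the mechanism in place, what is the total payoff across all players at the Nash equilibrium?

With the mechanism, a contributed unit returns 8.4 × 1.62 / 11 = 1.2371 per unit of net cost to the contributor — now above 1 — so contributing fully is weakly dominant for every player.
So the Nash equilibrium is full contribution by all 11; the group earns 8.4 × 1.62 × 561 = 7634.09.

7634.09 billion dollars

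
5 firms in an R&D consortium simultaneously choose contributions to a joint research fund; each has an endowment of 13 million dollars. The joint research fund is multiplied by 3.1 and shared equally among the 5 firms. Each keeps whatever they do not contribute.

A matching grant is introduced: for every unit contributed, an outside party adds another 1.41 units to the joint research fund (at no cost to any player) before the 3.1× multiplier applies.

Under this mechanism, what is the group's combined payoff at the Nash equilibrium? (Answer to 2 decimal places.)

Under the mechanism each unit contributed yields 3.1 × 2.41 / 5 = 1.4942 back to its contributor per unit of net cost, which exceeds 1, making full contribution the dominant choice for everyone.
So the Nash equilibrium is full contribution by all 5; the group earns 3.1 × 2.41 × 65 = 485.62.

485.62 million dollars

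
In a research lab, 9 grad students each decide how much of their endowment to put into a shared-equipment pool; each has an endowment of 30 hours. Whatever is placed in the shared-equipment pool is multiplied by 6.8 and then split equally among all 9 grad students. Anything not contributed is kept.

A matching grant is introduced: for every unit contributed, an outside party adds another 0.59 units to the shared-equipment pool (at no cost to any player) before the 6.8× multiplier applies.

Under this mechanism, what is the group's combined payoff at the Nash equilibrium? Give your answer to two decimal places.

2919.24 hours

The effective private return per unit is now 6.8 × 1.59 / 9 = 1.2013 > 1, so every player's dominant strategy flips to full contribution.
So the Nash equilibrium is full contribution by all 9; the group earns 6.8 × 1.59 × 270 = 2919.24.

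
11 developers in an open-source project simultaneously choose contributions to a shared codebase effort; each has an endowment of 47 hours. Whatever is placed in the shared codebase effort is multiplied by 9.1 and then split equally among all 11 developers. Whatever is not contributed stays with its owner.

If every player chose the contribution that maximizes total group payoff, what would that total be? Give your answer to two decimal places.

4704.70 hours

Each contributed unit returns 9.100 to the group as a whole (0.8273 to each of 11 players), which exceeds 1, so the social optimum is full contribution: group total = 9.100 × 517 = 4704.70.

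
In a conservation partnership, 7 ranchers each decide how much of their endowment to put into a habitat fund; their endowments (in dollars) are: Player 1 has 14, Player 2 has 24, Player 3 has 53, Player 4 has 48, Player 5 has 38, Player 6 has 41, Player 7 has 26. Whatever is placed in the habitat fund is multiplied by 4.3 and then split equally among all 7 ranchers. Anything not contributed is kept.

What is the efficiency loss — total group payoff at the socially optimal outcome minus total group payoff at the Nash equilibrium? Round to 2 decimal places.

The private return per contributed unit is 4.3/7 = 0.6143 < 1 for every player regardless of endowment, so the Nash equilibrium is zero contribution and the group total is Σ E_j = 14 + 24 + 53 + 48 + 38 + 41 + 26 = 244.
Each contributed unit returns 4.300 to the group, so the social optimum is full contribution by everyone: group total = 4.300 × 244 = 1049.20.
Efficiency loss = (4.300 − 1) × 244 = 805.20.

805.20 dollars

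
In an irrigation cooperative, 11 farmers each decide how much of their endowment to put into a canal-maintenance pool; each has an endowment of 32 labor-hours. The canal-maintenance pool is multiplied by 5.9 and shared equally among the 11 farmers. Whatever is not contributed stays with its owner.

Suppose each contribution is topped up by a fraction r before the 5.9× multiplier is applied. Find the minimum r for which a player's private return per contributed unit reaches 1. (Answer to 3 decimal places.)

0.864

With matching at rate r, one contributed unit becomes (1 + r) in the canal-maintenance pool and returns 5.9 × (1 + r) / 11 to the contributor.
Setting this equal to 1: 1 + r = 11/5.9 = 1.8644.
So the minimum matching rate is r = 1.8644 − 1 = 0.864.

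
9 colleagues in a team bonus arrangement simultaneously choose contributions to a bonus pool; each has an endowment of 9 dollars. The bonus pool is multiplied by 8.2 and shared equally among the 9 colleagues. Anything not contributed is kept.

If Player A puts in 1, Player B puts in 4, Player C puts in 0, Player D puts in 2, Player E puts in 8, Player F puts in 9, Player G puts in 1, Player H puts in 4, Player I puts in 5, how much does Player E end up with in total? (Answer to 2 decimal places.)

31.98 dollars

Total contributed: 1 + 4 + 0 + 2 + 8 + 9 + 1 + 4 + 5 = 34.
Each receives 8.2 × 34 / 9 = 30.98 from the bonus pool.
Player E keeps 9 − 8 = 1, so Player E's payoff is 1 + 30.98 = 31.98.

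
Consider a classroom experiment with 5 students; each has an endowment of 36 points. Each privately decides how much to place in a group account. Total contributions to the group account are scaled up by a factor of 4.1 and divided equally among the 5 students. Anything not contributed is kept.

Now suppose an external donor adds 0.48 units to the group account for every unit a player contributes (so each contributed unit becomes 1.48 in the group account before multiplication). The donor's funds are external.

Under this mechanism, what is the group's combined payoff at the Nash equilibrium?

1092.24 points

With the mechanism, a contributed unit returns 4.1 × 1.48 / 5 = 1.2136 per unit of net cost to the contributor — now above 1 — so contributing fully is weakly dominant for every player.
At the Nash equilibrium everyone contributes 36. Group total payoff = 4.1 × 1.48 × 180 = 1092.24.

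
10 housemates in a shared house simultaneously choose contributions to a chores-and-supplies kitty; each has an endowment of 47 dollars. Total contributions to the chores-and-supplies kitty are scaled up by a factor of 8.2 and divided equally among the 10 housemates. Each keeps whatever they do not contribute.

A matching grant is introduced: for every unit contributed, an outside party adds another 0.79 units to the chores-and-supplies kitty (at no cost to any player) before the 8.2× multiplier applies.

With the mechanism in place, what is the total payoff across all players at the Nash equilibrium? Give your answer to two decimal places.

6898.66 dollars

With the mechanism, a contributed unit returns 8.2 × 1.79 / 10 = 1.4678 per unit of net cost to the contributor — now above 1 — so contributing fully is weakly dominant for every player.
So the Nash equilibrium is full contribution by all 10; the group earns 8.2 × 1.79 × 470 = 6898.66.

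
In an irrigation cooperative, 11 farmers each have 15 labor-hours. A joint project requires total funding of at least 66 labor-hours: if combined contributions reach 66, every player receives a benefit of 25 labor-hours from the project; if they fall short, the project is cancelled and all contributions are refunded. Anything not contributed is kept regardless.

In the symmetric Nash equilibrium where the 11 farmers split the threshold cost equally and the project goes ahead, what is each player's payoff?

Equal share of the threshold: 66/11 = 6.
At this profile no one gains by cutting their contribution: any cut drops the total below 66, the project is cancelled, contributions are refunded, and the deviator ends with 15, which is less than 15 − 6 + 25 = 34. Contributing more than 6 just wastes the excess. So contributing exactly 6 is a best response.
Each player's payoff: 15 − 6 + 25 = 34.

34 labor-hours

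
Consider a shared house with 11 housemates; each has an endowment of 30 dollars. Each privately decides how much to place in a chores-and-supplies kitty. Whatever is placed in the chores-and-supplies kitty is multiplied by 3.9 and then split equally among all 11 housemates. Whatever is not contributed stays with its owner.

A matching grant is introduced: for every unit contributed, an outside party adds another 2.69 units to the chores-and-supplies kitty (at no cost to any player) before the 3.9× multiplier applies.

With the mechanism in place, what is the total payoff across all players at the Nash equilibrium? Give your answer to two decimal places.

Under the mechanism each unit contributed yields 3.9 × 3.69 / 11 = 1.3083 back to its contributor per unit of net cost, which exceeds 1, making full contribution the dominant choice for everyone.
So the Nash equilibrium is full contribution by all 11; the group earns 3.9 × 3.69 × 330 = 4749.03.

4749.03 dollars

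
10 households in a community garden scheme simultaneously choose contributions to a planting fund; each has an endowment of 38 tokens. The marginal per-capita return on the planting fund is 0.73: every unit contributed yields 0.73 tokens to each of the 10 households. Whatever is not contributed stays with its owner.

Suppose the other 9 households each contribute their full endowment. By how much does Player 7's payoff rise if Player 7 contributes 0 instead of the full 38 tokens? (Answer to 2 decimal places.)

10.26 tokens

Switching from a contribution of 38 to 0 lets Player 7 keep an extra 38 tokens, but lowers the planting fund by 38, which costs Player 7 their own share of that drop: 0.73 × 38 = 27.74.
Net gain = 38 − 27.74 = 10.26. The private return per contributed unit (0.73) is below 1, so free-riding is indeed the best response regardless of what the others do.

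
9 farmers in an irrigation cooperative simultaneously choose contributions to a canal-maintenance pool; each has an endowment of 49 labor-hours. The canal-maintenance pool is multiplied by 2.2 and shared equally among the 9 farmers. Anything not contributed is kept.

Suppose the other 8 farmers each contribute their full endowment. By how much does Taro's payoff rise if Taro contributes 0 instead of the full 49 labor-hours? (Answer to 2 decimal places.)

Switching from a contribution of 49 to 0 lets Taro keep an extra 49 labor-hours, but lowers the canal-maintenance pool by 49, which costs Taro their own share of that drop: 2.2/9 × 49 = 11.98.
Net gain = 49 − 11.98 = 37.02. The private return per contributed unit (0.2444) is below 1, so free-riding is indeed the best response regardless of what the others do.

37.02 labor-hours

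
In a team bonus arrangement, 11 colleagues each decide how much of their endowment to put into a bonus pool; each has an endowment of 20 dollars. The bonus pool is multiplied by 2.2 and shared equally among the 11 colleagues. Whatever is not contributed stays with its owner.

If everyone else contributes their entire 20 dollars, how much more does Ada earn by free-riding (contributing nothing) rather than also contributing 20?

16.00 dollars

Switching from a contribution of 20 to 0 lets Ada keep an extra 20 dollars, but lowers the bonus pool by 20, which costs Ada their own share of that drop: 2.2/11 × 20 = 4.00.
Net gain = 20 − 4.00 = 16.00. The private return per contributed unit (0.2000) is below 1, so free-riding is indeed the best response regardless of what the others do.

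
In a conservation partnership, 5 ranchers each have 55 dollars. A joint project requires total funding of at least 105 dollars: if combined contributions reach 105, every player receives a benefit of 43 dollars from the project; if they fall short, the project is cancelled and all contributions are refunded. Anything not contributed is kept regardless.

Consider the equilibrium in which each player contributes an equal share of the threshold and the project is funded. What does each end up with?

Equal share of the threshold: 105/5 = 21.
At this profile no one gains by cutting their contribution: any cut drops the total below 105, the project is cancelled, contributions are refunded, and the deviator ends with 55, which is less than 55 − 21 + 43 = 77. Contributing more than 21 just wastes the excess. So contributing exactly 21 is a best response.
Each player's payoff: 55 − 21 + 43 = 77.

77 dollars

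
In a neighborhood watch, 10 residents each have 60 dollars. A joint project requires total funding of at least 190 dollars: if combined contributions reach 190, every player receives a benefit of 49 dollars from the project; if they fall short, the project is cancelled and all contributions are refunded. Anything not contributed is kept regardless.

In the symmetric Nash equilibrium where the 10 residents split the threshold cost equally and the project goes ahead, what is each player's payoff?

90 dollars

Equal share of the threshold: 190/10 = 19.
At this profile no one gains by cutting their contribution: any cut drops the total below 190, the project is cancelled, contributions are refunded, and the deviator ends with 60, which is less than 60 − 19 + 49 = 90. Contributing more than 19 just wastes the excess. So contributing exactly 19 is a best response.
Each player's payoff: 60 − 19 + 49 = 90.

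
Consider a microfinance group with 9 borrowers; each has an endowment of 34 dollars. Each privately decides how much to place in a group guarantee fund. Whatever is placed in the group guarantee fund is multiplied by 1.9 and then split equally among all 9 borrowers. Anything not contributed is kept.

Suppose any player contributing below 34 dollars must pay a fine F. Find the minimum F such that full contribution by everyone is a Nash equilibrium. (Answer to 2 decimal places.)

Given the others contribute fully, the best deviation is to contribute 0 (any partial contribution still incurs the fine and gives up units whose private return 0.2111 is below 1).
Deviating from 34 to 0 saves 34 dollars but forfeits the deviator's share of the drop in the group guarantee fund: 1.9/9 × 34 = 7.18.
So the deviation gain is 34 − 7.18 = 26.82, and the fine must be at least 26.82 dollars to wipe it out.

26.82 dollars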